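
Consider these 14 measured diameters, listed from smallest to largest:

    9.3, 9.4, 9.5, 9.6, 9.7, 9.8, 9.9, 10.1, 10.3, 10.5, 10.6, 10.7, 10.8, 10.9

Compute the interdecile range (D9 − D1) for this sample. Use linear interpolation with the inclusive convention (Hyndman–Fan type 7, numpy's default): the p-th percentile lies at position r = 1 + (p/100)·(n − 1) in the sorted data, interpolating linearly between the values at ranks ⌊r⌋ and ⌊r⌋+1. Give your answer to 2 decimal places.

1.34

n = 14.
P10: r = 2.3; ranks 2–3 are 9.4, 9.5; interpolating gives 9.43.
P90: r = 12.7; ranks 12–13 are 10.7, 10.8; interpolating gives 10.77.
Difference: 10.77 − 9.43 = 1.34.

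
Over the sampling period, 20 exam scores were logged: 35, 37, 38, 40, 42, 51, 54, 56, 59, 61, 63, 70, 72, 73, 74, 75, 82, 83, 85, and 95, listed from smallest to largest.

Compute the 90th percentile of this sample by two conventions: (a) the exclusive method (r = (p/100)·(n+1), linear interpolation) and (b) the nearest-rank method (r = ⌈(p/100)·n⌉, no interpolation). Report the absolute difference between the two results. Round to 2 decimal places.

n = 20.
(a) r = 18.9; between ranks 18 (83) and 19 (85): 84.8.
(b) the nearest-rank method: rank 18 → 83.
|84.8 − 83| = 1.8.

1.80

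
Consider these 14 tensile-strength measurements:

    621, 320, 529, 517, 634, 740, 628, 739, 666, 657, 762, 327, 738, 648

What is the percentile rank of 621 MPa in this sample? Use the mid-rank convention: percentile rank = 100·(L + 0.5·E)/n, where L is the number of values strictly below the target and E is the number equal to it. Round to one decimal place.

32.1

Sorted: 320, 327, 517, 529, 621, 628, 634, 648, 657, 666, 738, 739, 740, 762.
Count below 621: L = 4; count equal: E = 1; n = 14.
Percentile rank = 100·(4 + 0.5·1)/14 = 100·4.5/14 = 32.14.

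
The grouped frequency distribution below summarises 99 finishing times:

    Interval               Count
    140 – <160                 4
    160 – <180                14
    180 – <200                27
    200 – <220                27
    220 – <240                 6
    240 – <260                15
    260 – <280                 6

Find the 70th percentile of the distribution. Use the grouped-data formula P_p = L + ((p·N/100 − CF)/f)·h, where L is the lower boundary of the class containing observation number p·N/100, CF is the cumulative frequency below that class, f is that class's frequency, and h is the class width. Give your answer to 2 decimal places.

218.00

N = 99; target position k = 70/100 · 99 = 69.3.
Cumulative frequencies: 4, 18, 45, 72, 78, 93, 99.
Observation 69.3 falls in the class 200 – <220.
L = 200, CF = 45, f = 27, h = 20.
P70 = 200 + ((69.3 − 45)/27)·20 = 200 + 18 = 218.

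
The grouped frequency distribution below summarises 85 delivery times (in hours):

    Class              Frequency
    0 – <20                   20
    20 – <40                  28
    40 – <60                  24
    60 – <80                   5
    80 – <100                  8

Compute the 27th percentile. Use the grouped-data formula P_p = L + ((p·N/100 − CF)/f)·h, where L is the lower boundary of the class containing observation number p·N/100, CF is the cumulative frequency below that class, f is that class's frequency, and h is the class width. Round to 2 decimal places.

22.11

N = 85; target position k = 27/100 · 85 = 22.95.
Cumulative frequencies: 20, 48, 72, 77, 85.
Observation 22.95 falls in the class 20 – <40.
L = 20, CF = 20, f = 28, h = 20.
P27 = 20 + ((22.95 − 20)/28)·20 = 20 + 2.10714 = 22.1071.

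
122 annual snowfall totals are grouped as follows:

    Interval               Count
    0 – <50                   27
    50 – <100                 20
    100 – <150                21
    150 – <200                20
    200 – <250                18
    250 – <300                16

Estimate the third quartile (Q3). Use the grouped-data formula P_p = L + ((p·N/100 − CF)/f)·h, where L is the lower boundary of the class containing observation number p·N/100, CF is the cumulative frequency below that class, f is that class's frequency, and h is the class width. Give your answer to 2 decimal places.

N = 122; target position k = 75/100 · 122 = 91.5.
Cumulative frequencies: 27, 47, 68, 88, 106, 122.
Observation 91.5 falls in the class 200 – <250.
L = 200, CF = 88, f = 18, h = 50.
P75 = 200 + ((91.5 − 88)/18)·50 = 200 + 9.72222 = 209.722.

209.72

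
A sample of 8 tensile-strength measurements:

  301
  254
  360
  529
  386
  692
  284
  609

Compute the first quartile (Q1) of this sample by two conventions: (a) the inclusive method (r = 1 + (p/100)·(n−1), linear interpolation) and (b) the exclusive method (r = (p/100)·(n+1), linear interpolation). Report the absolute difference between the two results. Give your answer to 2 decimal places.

Sorted: 254, 284, 301, 360, 386, 529, 609, 692.
n = 8.
(a) r = 2.75; between ranks 2 (284) and 3 (301): 296.75.
(b) r = 2.25; between ranks 2 (284) and 3 (301): 288.25.
|296.75 − 288.25| = 8.5.

8.50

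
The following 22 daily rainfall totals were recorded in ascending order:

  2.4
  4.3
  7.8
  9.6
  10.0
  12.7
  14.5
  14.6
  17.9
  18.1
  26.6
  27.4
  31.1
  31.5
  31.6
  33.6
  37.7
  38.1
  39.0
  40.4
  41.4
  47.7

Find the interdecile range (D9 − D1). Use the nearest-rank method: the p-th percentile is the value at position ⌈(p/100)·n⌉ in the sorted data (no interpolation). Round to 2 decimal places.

n = 22.
P10: rank ⌈10/100·22⌉ = 3 → 7.8.
P90: rank ⌈90/100·22⌉ = 20 → 40.4.
Difference: 40.4 − 7.8 = 32.6.

32.60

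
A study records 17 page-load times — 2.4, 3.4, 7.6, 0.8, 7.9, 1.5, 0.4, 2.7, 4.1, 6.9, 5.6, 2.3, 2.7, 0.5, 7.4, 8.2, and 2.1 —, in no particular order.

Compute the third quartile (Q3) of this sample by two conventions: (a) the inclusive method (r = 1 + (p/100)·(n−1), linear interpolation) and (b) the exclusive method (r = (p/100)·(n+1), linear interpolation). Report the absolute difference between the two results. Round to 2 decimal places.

Sorted: 0.4, 0.5, 0.8, 1.5, 2.1, 2.3, 2.4, 2.7, 2.7, 3.4, 4.1, 5.6, 6.9, 7.4, 7.6, 7.9, 8.2.
n = 17.
(a) r = 13 → value at rank 13 = 6.9.
(b) r = 13.5; between ranks 13 (6.9) and 14 (7.4): 7.15.
|6.9 − 7.15| = 0.25.

0.25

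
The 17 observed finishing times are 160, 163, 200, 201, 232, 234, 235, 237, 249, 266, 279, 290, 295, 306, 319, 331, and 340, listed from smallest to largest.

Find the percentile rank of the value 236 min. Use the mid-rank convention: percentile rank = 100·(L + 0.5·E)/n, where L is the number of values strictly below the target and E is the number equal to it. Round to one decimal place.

Count below 236: L = 7; count equal: E = 0; n = 17.
Percentile rank = 100·(7 + 0.5·0)/17 = 100·7/17 = 41.18.

41.2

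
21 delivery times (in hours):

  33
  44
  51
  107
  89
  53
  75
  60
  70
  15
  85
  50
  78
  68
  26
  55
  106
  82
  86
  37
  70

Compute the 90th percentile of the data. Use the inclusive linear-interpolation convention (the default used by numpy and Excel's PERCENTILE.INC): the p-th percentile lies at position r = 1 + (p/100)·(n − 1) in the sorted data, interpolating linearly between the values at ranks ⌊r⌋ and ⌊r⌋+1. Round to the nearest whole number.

89

Sorted: 15, 26, 33, 37, 44, 50, 51, 53, 55, 60, 68, 70, 70, 75, 78, 82, 85, 86, 89, 106, 107.
n = 21.
r = 1 + (90/100)·(21 − 1) = 1 + 18 = 19.
r is an integer, so P90 is the value at rank 19: 89.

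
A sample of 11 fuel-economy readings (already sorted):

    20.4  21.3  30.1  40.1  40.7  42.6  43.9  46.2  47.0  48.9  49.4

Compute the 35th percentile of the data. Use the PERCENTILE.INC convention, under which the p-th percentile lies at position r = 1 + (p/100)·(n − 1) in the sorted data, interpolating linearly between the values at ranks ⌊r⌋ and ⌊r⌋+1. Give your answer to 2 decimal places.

n = 11.
r = 1 + (35/100)·(11 − 1) = 1 + 3.5 = 4.5.
Rank 4 is 40.1 and rank 5 is 40.7.
Interpolate: 40.1 + 0.5·(40.7 − 40.1) = 40.1 + 0.5·0.6 = 40.4.

40.40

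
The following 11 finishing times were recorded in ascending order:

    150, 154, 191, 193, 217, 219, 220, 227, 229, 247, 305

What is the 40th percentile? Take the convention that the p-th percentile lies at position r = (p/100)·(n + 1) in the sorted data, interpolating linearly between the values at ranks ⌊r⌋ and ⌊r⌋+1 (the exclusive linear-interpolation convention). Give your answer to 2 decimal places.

212.20

n = 11.
r = (40/100)·(11 + 1) = 4.8.
Rank 4 is 193 and rank 5 is 217.
Interpolate: 193 + 0.8·(217 − 193) = 193 + 0.8·24 = 212.2.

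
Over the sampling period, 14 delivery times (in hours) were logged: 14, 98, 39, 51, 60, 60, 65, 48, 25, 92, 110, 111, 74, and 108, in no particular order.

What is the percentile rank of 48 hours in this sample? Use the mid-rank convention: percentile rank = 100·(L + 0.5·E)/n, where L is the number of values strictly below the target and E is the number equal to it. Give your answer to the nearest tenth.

25.0

Sorted: 14, 25, 39, 48, 51, 60, 60, 65, 74, 92, 98, 108, 110, 111.
Count below 48: L = 3; count equal: E = 1; n = 14.
Percentile rank = 100·(3 + 0.5·1)/14 = 100·3.5/14 = 25.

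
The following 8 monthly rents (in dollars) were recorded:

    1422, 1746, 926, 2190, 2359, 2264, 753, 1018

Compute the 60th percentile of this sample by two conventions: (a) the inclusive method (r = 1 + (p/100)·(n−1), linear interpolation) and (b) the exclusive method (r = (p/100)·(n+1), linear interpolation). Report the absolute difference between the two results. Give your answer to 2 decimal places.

88.80

Sorted: 753, 926, 1018, 1422, 1746, 2190, 2264, 2359.
n = 8.
(a) r = 5.2; between ranks 5 (1746) and 6 (2190): 1834.8.
(b) r = 5.4; between ranks 5 (1746) and 6 (2190): 1923.6.
|1834.8 − 1923.6| = 88.8.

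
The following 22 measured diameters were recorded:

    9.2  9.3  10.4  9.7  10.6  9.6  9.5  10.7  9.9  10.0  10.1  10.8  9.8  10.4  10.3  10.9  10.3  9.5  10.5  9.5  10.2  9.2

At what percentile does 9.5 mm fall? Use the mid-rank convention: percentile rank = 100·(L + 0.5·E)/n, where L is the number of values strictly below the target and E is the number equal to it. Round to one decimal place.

20.5

Sorted: 9.2, 9.2, 9.3, 9.5, 9.5, 9.5, 9.6, 9.7, 9.8, 9.9, 10.0, 10.1, 10.2, 10.3, 10.3, 10.4, 10.4, 10.5, 10.6, 10.7, 10.8, 10.9.
Count below 9.5: L = 3; count equal: E = 3; n = 22.
Percentile rank = 100·(3 + 0.5·3)/22 = 100·4.5/22 = 20.45.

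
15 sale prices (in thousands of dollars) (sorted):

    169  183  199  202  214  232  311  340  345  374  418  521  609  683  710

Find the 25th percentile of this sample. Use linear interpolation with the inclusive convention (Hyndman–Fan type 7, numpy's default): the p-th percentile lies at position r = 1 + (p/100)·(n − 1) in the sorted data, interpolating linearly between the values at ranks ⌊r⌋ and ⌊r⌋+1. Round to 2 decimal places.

208.00

n = 15.
r = 1 + (25/100)·(15 − 1) = 1 + 3.5 = 4.5.
Rank 4 is 202 and rank 5 is 214.
Interpolate: 202 + 0.5·(214 − 202) = 202 + 0.5·12 = 208.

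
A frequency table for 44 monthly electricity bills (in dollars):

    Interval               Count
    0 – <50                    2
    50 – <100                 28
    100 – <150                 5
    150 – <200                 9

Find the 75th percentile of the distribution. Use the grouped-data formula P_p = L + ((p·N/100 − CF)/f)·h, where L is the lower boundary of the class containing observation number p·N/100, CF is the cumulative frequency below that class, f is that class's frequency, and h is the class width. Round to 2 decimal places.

N = 44; target position k = 75/100 · 44 = 33.
Cumulative frequencies: 2, 30, 35, 44.
Observation 33 falls in the class 100 – <150.
L = 100, CF = 30, f = 5, h = 50.
P75 = 100 + ((33 − 30)/5)·50 = 100 + 30 = 130.

130.00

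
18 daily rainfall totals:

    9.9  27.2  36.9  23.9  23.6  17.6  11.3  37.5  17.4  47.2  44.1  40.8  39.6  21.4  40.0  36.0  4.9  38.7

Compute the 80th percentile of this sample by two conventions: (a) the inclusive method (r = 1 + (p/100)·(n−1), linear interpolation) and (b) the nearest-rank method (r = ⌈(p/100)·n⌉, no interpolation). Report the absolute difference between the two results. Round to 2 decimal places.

0.16

Sorted: 4.9, 9.9, 11.3, 17.4, 17.6, 21.4, 23.6, 23.9, 27.2, 36.0, 36.9, 37.5, 38.7, 39.6, 40.0, 40.8, 44.1, 47.2.
n = 18.
(a) r = 14.6; between ranks 14 (39.6) and 15 (40.0): 39.84.
(b) the nearest-rank method: rank 15 → 40.
|39.84 − 40| = 0.16.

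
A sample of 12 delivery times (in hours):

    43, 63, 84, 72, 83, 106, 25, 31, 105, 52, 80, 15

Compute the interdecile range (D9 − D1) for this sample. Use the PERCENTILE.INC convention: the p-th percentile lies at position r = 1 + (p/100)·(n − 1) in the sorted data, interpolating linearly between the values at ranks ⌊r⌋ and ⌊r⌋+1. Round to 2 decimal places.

77.30

Sorted: 15, 25, 31, 43, 52, 63, 72, 80, 83, 84, 105, 106.
n = 12.
P10: r = 2.1; ranks 2–3 are 25, 31; interpolating gives 25.6.
P90: r = 10.9; ranks 10–11 are 84, 105; interpolating gives 102.9.
Difference: 102.9 − 25.6 = 77.3.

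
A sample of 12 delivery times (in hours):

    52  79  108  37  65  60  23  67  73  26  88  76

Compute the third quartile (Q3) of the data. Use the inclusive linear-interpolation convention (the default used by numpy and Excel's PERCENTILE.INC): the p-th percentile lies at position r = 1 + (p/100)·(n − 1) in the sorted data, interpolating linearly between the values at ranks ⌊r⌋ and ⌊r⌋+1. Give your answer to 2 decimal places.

76.75

Sorted: 23, 26, 37, 52, 60, 65, 67, 73, 76, 79, 88, 108.
n = 12.
r = 1 + (75/100)·(12 − 1) = 1 + 8.25 = 9.25.
Rank 9 is 76 and rank 10 is 79.
Interpolate: 76 + 0.25·(79 − 76) = 76 + 0.25·3 = 76.75.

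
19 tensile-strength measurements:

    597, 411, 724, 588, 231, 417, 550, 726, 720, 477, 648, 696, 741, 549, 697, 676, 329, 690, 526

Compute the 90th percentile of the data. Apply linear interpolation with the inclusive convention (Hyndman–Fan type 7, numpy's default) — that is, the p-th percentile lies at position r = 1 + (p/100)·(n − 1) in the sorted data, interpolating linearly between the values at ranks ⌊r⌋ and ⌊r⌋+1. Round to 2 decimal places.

Sorted: 231, 329, 411, 417, 477, 526, 549, 550, 588, 597, 648, 676, 690, 696, 697, 720, 724, 726, 741.
n = 19.
r = 1 + (90/100)·(19 − 1) = 1 + 16.2 = 17.2.
Rank 17 is 724 and rank 18 is 726.
Interpolate: 724 + 0.2·(726 − 724) = 724 + 0.2·2 = 724.4.

724.40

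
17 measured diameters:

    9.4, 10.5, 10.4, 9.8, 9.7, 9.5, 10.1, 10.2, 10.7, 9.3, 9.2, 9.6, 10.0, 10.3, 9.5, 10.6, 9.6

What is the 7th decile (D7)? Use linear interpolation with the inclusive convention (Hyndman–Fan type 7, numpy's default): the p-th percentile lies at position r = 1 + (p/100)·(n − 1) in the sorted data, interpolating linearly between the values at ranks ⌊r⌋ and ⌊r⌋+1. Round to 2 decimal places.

10.22

Sorted: 9.2, 9.3, 9.4, 9.5, 9.5, 9.6, 9.6, 9.7, 9.8, 10.0, 10.1, 10.2, 10.3, 10.4, 10.5, 10.6, 10.7.
n = 17.
r = 1 + (70/100)·(17 − 1) = 1 + 11.2 = 12.2.
Rank 12 is 10.2 and rank 13 is 10.3.
Interpolate: 10.2 + 0.2·(10.3 − 10.2) = 10.2 + 0.2·0.1 = 10.22.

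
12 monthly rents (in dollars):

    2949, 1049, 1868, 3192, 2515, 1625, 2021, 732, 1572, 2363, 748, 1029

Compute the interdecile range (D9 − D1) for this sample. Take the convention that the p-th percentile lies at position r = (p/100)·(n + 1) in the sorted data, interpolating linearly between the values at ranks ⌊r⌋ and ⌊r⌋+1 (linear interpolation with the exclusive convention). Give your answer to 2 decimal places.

2382.30

Sorted: 732, 748, 1029, 1049, 1572, 1625, 1868, 2021, 2363, 2515, 2949, 3192.
n = 12.
P10: r = 1.3; ranks 1–2 are 732, 748; interpolating gives 736.8.
P90: r = 11.7; ranks 11–12 are 2949, 3192; interpolating gives 3119.1.
Difference: 3119.1 − 736.8 = 2382.3.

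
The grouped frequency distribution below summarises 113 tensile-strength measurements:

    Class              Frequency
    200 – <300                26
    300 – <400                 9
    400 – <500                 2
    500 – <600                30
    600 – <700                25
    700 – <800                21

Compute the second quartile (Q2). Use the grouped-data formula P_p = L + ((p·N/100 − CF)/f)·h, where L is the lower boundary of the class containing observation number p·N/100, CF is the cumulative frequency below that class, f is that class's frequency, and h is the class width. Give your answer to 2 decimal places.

N = 113; target position k = 50/100 · 113 = 56.5.
Cumulative frequencies: 26, 35, 37, 67, 92, 113.
Observation 56.5 falls in the class 500 – <600.
L = 500, CF = 37, f = 30, h = 100.
P50 = 500 + ((56.5 − 37)/30)·100 = 500 + 65 = 565.

565.00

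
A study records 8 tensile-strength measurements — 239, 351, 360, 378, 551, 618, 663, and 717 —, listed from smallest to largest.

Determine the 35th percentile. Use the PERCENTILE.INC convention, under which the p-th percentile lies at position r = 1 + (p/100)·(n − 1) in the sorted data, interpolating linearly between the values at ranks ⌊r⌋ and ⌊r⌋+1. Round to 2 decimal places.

n = 8.
r = 1 + (35/100)·(8 − 1) = 1 + 2.45 = 3.45.
Rank 3 is 360 and rank 4 is 378.
Interpolate: 360 + 0.45·(378 − 360) = 360 + 0.45·18 = 368.1.

368.10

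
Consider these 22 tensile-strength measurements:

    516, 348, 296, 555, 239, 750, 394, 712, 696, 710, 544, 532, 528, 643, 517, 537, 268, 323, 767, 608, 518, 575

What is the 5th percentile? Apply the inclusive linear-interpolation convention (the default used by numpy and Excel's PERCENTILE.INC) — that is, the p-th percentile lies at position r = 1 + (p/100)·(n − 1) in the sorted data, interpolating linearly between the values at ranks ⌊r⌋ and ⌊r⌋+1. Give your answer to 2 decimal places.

269.40

Sorted: 239, 268, 296, 323, 348, 394, 516, 517, 518, 528, 532, 537, 544, 555, 575, 608, 643, 696, 710, 712, 750, 767.
n = 22.
r = 1 + (5/100)·(22 − 1) = 1 + 1.05 = 2.05.
Rank 2 is 268 and rank 3 is 296.
Interpolate: 268 + 0.05·(296 − 268) = 268 + 0.05·28 = 269.4.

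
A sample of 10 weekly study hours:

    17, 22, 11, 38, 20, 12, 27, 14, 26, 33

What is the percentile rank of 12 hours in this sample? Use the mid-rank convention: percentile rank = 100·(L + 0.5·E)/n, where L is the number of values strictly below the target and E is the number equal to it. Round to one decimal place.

Sorted: 11, 12, 14, 17, 20, 22, 26, 27, 33, 38.
Count below 12: L = 1; count equal: E = 1; n = 10.
Percentile rank = 100·(1 + 0.5·1)/10 = 100·1.5/10 = 15.

15.0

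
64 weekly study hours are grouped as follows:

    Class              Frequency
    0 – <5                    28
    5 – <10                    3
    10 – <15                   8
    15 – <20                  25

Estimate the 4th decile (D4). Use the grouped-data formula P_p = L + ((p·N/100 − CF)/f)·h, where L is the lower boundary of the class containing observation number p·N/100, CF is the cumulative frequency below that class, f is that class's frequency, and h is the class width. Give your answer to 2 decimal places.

N = 64; target position k = 40/100 · 64 = 25.6.
Cumulative frequencies: 28, 31, 39, 64.
Observation 25.6 falls in the class 0 – <5.
L = 0, CF = 0, f = 28, h = 5.
P40 = 0 + ((25.6 − 0)/28)·5 = 0 + 4.57143 = 4.57143.

4.57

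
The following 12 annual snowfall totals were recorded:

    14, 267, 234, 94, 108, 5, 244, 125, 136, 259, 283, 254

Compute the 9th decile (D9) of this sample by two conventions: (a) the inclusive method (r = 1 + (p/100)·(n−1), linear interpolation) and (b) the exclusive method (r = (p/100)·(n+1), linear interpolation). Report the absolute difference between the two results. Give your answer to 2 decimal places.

Sorted: 5, 14, 94, 108, 125, 136, 234, 244, 254, 259, 267, 283.
n = 12.
(a) r = 10.9; between ranks 10 (259) and 11 (267): 266.2.
(b) r = 11.7; between ranks 11 (267) and 12 (283): 278.2.
|266.2 − 278.2| = 12.

12.00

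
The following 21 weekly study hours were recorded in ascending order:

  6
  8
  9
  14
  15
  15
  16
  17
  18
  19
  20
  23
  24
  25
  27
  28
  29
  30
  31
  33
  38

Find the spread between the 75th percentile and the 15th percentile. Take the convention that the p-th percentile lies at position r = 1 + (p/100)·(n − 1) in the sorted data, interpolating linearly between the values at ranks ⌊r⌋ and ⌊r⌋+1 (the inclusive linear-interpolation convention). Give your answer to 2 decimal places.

14.00

n = 21.
P15: r = 4 (integer) → 14.
P75: r = 16 (integer) → 28.
Difference: 28 − 14 = 14.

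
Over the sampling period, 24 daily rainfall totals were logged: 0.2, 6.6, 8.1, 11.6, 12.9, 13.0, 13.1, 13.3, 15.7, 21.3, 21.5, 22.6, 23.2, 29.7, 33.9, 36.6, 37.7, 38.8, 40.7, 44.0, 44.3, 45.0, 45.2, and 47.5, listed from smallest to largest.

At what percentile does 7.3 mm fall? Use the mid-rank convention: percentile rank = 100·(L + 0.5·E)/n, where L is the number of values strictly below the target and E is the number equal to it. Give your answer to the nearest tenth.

Count below 7.3: L = 2; count equal: E = 0; n = 24.
Percentile rank = 100·(2 + 0.5·0)/24 = 100·2/24 = 8.333.

8.3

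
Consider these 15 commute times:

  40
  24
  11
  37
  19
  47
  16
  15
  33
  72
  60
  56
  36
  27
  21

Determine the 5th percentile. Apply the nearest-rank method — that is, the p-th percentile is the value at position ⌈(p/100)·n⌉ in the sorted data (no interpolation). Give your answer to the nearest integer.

Sorted: 11, 15, 16, 19, 21, 24, 27, 33, 36, 37, 40, 47, 56, 60, 72.
n = 15.
Position = ⌈5/100 · 15⌉ = ⌈0.75⌉ = 1.
The value at rank 1 is 11.

11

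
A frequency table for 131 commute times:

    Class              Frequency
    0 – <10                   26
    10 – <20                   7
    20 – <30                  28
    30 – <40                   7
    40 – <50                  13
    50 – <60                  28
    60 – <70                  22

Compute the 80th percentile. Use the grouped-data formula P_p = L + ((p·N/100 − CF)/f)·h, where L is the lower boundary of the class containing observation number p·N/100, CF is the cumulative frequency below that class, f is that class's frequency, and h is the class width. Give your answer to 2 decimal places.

58.50

N = 131; target position k = 80/100 · 131 = 104.8.
Cumulative frequencies: 26, 33, 61, 68, 81, 109, 131.
Observation 104.8 falls in the class 50 – <60.
L = 50, CF = 81, f = 28, h = 10.
P80 = 50 + ((104.8 − 81)/28)·10 = 50 + 8.5 = 58.5.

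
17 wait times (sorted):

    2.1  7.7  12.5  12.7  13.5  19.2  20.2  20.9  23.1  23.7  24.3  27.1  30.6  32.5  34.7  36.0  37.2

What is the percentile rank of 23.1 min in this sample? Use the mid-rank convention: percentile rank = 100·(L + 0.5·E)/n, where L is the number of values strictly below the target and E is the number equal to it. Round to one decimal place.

Count below 23.1: L = 8; count equal: E = 1; n = 17.
Percentile rank = 100·(8 + 0.5·1)/17 = 100·8.5/17 = 50.

50.0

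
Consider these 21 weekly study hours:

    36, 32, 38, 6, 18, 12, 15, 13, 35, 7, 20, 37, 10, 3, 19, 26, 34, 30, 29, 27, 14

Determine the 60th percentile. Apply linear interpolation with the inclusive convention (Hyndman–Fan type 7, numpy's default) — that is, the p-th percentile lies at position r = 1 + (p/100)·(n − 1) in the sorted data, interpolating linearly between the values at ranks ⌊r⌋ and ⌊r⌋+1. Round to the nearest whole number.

Sorted: 3, 6, 7, 10, 12, 13, 14, 15, 18, 19, 20, 26, 27, 29, 30, 32, 34, 35, 36, 37, 38.
n = 21.
r = 1 + (60/100)·(21 − 1) = 1 + 12 = 13.
r is an integer, so P60 is the value at rank 13: 27.

27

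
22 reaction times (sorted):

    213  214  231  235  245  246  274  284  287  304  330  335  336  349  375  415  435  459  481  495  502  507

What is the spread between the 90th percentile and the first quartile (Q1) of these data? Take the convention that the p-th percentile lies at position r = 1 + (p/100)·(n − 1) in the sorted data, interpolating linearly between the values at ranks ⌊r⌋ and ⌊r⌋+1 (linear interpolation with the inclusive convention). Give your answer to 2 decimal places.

n = 22.
P25: r = 6.25; ranks 6–7 are 246, 274; interpolating gives 253.
P90: r = 19.9; ranks 19–20 are 481, 495; interpolating gives 493.6.
Difference: 493.6 − 253 = 240.6.

240.60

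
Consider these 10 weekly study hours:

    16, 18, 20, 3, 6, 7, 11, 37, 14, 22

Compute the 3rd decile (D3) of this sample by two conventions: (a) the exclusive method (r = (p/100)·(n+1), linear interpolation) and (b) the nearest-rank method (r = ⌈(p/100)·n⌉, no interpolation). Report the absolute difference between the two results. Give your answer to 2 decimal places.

1.20

Sorted: 3, 6, 7, 11, 14, 16, 18, 20, 22, 37.
n = 10.
(a) r = 3.3; between ranks 3 (7) and 4 (11): 8.2.
(b) the nearest-rank method: rank 3 → 7.
|8.2 − 7| = 1.2.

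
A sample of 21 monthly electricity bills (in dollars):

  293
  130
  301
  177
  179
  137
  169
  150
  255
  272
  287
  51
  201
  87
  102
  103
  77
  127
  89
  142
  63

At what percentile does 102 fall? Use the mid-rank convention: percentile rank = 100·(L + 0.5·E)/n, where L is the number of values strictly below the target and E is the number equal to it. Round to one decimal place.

Sorted: 51, 63, 77, 87, 89, 102, 103, 127, 130, 137, 142, 150, 169, 177, 179, 201, 255, 272, 287, 293, 301.
Count below 102: L = 5; count equal: E = 1; n = 21.
Percentile rank = 100·(5 + 0.5·1)/21 = 100·5.5/21 = 26.19.

26.2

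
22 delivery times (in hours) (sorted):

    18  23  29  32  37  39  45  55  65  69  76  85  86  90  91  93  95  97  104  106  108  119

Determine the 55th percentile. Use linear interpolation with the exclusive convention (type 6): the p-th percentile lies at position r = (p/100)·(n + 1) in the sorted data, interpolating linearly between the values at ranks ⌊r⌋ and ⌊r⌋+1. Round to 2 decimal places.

n = 22.
r = (55/100)·(22 + 1) = 12.65.
Rank 12 is 85 and rank 13 is 86.
Interpolate: 85 + 0.65·(86 − 85) = 85 + 0.65·1 = 85.65.

85.65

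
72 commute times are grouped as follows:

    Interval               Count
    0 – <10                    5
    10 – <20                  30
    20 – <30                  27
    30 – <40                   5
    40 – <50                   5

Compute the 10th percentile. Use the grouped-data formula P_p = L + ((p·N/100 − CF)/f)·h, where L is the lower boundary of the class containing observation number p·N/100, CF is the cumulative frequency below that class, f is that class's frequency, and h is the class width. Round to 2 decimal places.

10.73

N = 72; target position k = 10/100 · 72 = 7.2.
Cumulative frequencies: 5, 35, 62, 67, 72.
Observation 7.2 falls in the class 10 – <20.
L = 10, CF = 5, f = 30, h = 10.
P10 = 10 + ((7.2 − 5)/30)·10 = 10 + 0.733333 = 10.7333.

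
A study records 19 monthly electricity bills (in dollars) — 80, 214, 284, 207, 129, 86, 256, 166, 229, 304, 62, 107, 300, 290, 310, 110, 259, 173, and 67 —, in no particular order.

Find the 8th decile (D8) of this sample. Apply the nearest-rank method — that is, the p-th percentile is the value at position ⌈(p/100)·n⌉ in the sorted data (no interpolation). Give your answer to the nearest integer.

290

Sorted: 62, 67, 80, 86, 107, 110, 129, 166, 173, 207, 214, 229, 256, 259, 284, 290, 300, 304, 310.
n = 19.
Position = ⌈80/100 · 19⌉ = ⌈15.2⌉ = 16.
The value at rank 16 is 290.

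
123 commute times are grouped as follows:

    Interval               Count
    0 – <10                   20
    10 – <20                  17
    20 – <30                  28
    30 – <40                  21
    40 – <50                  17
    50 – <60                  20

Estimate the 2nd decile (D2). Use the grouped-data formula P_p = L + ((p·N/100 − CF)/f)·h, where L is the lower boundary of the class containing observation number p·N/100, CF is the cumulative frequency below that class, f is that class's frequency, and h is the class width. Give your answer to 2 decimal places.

12.71

N = 123; target position k = 20/100 · 123 = 24.6.
Cumulative frequencies: 20, 37, 65, 86, 103, 123.
Observation 24.6 falls in the class 10 – <20.
L = 10, CF = 20, f = 17, h = 10.
P20 = 10 + ((24.6 − 20)/17)·10 = 10 + 2.70588 = 12.7059.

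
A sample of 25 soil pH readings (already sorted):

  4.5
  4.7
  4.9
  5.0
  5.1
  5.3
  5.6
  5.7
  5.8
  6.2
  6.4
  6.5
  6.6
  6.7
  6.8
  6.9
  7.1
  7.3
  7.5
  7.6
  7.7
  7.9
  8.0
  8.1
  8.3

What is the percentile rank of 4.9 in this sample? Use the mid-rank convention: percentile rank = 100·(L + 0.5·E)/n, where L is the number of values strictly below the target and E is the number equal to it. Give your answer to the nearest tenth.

Count below 4.9: L = 2; count equal: E = 1; n = 25.
Percentile rank = 100·(2 + 0.5·1)/25 = 100·2.5/25 = 10.

10.0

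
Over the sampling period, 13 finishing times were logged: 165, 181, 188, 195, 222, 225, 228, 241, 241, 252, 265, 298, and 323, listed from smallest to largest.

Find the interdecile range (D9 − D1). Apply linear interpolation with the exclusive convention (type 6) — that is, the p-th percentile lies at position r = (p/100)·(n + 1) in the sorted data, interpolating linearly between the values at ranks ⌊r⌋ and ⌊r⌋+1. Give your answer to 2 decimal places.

n = 13.
P10: r = 1.4; ranks 1–2 are 165, 181; interpolating gives 171.4.
P90: r = 12.6; ranks 12–13 are 298, 323; interpolating gives 313.
Difference: 313 − 171.4 = 141.6.

141.60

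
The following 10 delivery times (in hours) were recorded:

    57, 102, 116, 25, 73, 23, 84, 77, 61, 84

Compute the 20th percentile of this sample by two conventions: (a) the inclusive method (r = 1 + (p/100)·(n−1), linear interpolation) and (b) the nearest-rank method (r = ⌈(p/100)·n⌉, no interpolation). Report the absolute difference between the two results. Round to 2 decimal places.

Sorted: 23, 25, 57, 61, 73, 77, 84, 84, 102, 116.
n = 10.
(a) r = 2.8; between ranks 2 (25) and 3 (57): 50.6.
(b) the nearest-rank method: rank 2 → 25.
|50.6 − 25| = 25.6.

25.60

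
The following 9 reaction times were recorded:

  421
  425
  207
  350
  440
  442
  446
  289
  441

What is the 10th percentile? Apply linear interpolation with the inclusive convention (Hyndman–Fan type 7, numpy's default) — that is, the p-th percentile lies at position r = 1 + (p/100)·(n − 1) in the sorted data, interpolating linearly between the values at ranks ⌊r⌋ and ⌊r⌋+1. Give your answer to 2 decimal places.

Sorted: 207, 289, 350, 421, 425, 440, 441, 442, 446.
n = 9.
r = 1 + (10/100)·(9 − 1) = 1 + 0.8 = 1.8.
Rank 1 is 207 and rank 2 is 289.
Interpolate: 207 + 0.8·(289 − 207) = 207 + 0.8·82 = 272.6.

272.60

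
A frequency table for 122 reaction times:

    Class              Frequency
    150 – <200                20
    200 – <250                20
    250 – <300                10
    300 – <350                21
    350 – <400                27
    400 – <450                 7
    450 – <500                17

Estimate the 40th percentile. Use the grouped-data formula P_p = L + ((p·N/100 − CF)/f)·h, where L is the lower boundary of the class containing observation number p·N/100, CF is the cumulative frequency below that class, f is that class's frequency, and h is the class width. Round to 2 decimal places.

N = 122; target position k = 40/100 · 122 = 48.8.
Cumulative frequencies: 20, 40, 50, 71, 98, 105, 122.
Observation 48.8 falls in the class 250 – <300.
L = 250, CF = 40, f = 10, h = 50.
P40 = 250 + ((48.8 − 40)/10)·50 = 250 + 44 = 294.

294.00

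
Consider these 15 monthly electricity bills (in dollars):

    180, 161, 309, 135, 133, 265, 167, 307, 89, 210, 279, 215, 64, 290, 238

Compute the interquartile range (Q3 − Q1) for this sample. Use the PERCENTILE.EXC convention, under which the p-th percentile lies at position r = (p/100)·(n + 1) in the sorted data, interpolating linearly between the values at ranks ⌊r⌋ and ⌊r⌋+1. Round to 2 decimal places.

Sorted: 64, 89, 133, 135, 161, 167, 180, 210, 215, 238, 265, 279, 290, 307, 309.
n = 15.
P25: r = 4 (integer) → 135.
P75: r = 12 (integer) → 279.
Difference: 279 − 135 = 144.

144.00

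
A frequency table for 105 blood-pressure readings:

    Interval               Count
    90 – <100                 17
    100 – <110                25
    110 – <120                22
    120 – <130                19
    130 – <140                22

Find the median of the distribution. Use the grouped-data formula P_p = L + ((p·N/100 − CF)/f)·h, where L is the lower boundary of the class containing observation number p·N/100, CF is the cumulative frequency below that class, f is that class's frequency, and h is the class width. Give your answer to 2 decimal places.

N = 105; target position k = 50/100 · 105 = 52.5.
Cumulative frequencies: 17, 42, 64, 83, 105.
Observation 52.5 falls in the class 110 – <120.
L = 110, CF = 42, f = 22, h = 10.
P50 = 110 + ((52.5 − 42)/22)·10 = 110 + 4.77273 = 114.773.

114.77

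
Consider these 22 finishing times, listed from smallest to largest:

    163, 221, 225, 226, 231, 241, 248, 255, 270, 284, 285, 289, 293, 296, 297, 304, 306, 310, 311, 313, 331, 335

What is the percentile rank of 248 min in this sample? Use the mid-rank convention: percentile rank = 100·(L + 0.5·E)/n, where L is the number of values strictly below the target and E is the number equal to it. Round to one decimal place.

29.5

Count below 248: L = 6; count equal: E = 1; n = 22.
Percentile rank = 100·(6 + 0.5·1)/22 = 100·6.5/22 = 29.55.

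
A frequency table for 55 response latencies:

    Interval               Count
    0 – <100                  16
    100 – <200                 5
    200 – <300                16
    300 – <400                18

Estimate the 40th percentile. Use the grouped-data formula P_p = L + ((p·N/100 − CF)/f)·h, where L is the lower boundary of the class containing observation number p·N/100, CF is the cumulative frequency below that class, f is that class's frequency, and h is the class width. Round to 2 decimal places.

N = 55; target position k = 40/100 · 55 = 22.
Cumulative frequencies: 16, 21, 37, 55.
Observation 22 falls in the class 200 – <300.
L = 200, CF = 21, f = 16, h = 100.
P40 = 200 + ((22 − 21)/16)·100 = 200 + 6.25 = 206.25.

206.25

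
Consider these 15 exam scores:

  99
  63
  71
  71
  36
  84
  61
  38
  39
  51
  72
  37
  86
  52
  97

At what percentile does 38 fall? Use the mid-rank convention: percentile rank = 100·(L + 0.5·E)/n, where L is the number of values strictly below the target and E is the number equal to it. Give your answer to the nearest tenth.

Sorted: 36, 37, 38, 39, 51, 52, 61, 63, 71, 71, 72, 84, 86, 97, 99.
Count below 38: L = 2; count equal: E = 1; n = 15.
Percentile rank = 100·(2 + 0.5·1)/15 = 100·2.5/15 = 16.67.

16.7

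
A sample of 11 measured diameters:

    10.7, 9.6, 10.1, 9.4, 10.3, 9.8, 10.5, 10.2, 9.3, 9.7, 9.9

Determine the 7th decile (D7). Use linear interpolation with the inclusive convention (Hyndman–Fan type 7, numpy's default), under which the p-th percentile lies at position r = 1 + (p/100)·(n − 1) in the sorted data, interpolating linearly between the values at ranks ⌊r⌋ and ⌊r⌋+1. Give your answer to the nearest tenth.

10.2

Sorted: 9.3, 9.4, 9.6, 9.7, 9.8, 9.9, 10.1, 10.2, 10.3, 10.5, 10.7.
n = 11.
r = 1 + (70/100)·(11 − 1) = 1 + 7 = 8.
r is an integer, so P70 is the value at rank 8: 10.2.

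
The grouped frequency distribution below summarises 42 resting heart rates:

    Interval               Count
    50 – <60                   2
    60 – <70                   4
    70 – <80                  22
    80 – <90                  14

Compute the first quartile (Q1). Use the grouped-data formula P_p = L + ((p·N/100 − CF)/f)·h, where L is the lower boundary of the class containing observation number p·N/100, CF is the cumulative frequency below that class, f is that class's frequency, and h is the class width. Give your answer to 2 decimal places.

72.05

N = 42; target position k = 25/100 · 42 = 10.5.
Cumulative frequencies: 2, 6, 28, 42.
Observation 10.5 falls in the class 70 – <80.
L = 70, CF = 6, f = 22, h = 10.
P25 = 70 + ((10.5 − 6)/22)·10 = 70 + 2.04545 = 72.0455.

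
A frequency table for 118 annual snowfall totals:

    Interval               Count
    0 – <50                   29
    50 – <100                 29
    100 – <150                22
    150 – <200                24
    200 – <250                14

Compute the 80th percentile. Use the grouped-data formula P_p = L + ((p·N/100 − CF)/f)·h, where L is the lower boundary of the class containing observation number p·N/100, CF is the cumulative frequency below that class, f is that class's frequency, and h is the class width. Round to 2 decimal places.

180.00

N = 118; target position k = 80/100 · 118 = 94.4.
Cumulative frequencies: 29, 58, 80, 104, 118.
Observation 94.4 falls in the class 150 – <200.
L = 150, CF = 80, f = 24, h = 50.
P80 = 150 + ((94.4 − 80)/24)·50 = 150 + 30 = 180.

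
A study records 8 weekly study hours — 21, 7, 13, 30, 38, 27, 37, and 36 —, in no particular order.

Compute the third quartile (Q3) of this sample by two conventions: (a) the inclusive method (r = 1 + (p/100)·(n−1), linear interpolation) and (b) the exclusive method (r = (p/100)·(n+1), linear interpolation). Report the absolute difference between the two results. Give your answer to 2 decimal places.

Sorted: 7, 13, 21, 27, 30, 36, 37, 38.
n = 8.
(a) r = 6.25; between ranks 6 (36) and 7 (37): 36.25.
(b) r = 6.75; between ranks 6 (36) and 7 (37): 36.75.
|36.25 − 36.75| = 0.5.

0.50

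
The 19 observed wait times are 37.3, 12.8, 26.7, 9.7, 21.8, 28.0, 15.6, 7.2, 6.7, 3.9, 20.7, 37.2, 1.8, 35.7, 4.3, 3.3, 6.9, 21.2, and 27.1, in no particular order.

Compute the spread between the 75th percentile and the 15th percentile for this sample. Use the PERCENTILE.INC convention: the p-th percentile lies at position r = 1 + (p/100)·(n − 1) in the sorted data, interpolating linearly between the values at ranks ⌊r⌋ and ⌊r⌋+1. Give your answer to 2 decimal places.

22.72

Sorted: 1.8, 3.3, 3.9, 4.3, 6.7, 6.9, 7.2, 9.7, 12.8, 15.6, 20.7, 21.2, 21.8, 26.7, 27.1, 28.0, 35.7, 37.2, 37.3.
n = 19.
P15: r = 3.7; ranks 3–4 are 3.9, 4.3; interpolating gives 4.18.
P75: r = 14.5; ranks 14–15 are 26.7, 27.1; interpolating gives 26.9.
Difference: 26.9 − 4.18 = 22.72.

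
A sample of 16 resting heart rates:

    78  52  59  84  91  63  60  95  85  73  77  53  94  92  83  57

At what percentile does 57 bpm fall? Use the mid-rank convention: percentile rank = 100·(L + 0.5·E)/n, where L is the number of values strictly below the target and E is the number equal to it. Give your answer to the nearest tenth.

Sorted: 52, 53, 57, 59, 60, 63, 73, 77, 78, 83, 84, 85, 91, 92, 94, 95.
Count below 57: L = 2; count equal: E = 1; n = 16.
Percentile rank = 100·(2 + 0.5·1)/16 = 100·2.5/16 = 15.62.

15.6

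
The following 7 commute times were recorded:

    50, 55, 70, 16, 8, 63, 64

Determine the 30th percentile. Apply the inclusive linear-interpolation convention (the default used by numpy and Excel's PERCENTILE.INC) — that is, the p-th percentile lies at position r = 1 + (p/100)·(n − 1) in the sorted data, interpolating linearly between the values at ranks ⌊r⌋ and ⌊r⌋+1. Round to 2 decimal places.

43.20

Sorted: 8, 16, 50, 55, 63, 64, 70.
n = 7.
r = 1 + (30/100)·(7 − 1) = 1 + 1.8 = 2.8.
Rank 2 is 16 and rank 3 is 50.
Interpolate: 16 + 0.8·(50 − 16) = 16 + 0.8·34 = 43.2.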